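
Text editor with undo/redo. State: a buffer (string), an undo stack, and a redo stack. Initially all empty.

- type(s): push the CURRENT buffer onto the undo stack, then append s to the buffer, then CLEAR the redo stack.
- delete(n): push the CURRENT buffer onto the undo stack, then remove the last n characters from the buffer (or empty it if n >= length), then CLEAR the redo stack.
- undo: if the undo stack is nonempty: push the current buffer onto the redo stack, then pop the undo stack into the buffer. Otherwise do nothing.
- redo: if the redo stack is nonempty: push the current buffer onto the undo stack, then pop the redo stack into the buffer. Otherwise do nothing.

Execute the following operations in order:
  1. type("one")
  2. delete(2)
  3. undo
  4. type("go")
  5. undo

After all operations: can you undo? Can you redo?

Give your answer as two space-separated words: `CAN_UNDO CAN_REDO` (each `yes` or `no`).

After op 1 (type): buf='one' undo_depth=1 redo_depth=0
After op 2 (delete): buf='o' undo_depth=2 redo_depth=0
After op 3 (undo): buf='one' undo_depth=1 redo_depth=1
After op 4 (type): buf='onego' undo_depth=2 redo_depth=0
After op 5 (undo): buf='one' undo_depth=1 redo_depth=1

Answer: yes yes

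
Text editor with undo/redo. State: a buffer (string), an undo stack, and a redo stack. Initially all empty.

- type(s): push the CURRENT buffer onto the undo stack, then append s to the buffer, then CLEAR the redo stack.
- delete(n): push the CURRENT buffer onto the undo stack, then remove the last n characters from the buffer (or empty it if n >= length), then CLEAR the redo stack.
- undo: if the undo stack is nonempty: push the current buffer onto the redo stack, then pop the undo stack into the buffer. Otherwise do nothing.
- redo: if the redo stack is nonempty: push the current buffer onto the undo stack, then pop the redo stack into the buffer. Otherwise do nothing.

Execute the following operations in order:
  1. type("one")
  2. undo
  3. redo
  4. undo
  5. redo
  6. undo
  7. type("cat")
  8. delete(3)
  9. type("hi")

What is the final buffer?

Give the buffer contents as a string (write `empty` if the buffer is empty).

Answer: hi

Derivation:
After op 1 (type): buf='one' undo_depth=1 redo_depth=0
After op 2 (undo): buf='(empty)' undo_depth=0 redo_depth=1
After op 3 (redo): buf='one' undo_depth=1 redo_depth=0
After op 4 (undo): buf='(empty)' undo_depth=0 redo_depth=1
After op 5 (redo): buf='one' undo_depth=1 redo_depth=0
After op 6 (undo): buf='(empty)' undo_depth=0 redo_depth=1
After op 7 (type): buf='cat' undo_depth=1 redo_depth=0
After op 8 (delete): buf='(empty)' undo_depth=2 redo_depth=0
After op 9 (type): buf='hi' undo_depth=3 redo_depth=0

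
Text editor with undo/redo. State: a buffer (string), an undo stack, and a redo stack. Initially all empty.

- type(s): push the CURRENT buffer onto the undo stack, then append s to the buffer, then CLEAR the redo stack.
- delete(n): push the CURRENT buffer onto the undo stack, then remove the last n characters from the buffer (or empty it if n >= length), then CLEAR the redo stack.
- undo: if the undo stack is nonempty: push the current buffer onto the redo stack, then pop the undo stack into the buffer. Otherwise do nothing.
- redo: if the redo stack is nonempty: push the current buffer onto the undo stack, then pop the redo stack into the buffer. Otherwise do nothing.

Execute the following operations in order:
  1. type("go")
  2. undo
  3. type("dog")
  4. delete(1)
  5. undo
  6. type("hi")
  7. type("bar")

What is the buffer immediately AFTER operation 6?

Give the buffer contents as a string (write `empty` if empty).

After op 1 (type): buf='go' undo_depth=1 redo_depth=0
After op 2 (undo): buf='(empty)' undo_depth=0 redo_depth=1
After op 3 (type): buf='dog' undo_depth=1 redo_depth=0
After op 4 (delete): buf='do' undo_depth=2 redo_depth=0
After op 5 (undo): buf='dog' undo_depth=1 redo_depth=1
After op 6 (type): buf='doghi' undo_depth=2 redo_depth=0

Answer: doghi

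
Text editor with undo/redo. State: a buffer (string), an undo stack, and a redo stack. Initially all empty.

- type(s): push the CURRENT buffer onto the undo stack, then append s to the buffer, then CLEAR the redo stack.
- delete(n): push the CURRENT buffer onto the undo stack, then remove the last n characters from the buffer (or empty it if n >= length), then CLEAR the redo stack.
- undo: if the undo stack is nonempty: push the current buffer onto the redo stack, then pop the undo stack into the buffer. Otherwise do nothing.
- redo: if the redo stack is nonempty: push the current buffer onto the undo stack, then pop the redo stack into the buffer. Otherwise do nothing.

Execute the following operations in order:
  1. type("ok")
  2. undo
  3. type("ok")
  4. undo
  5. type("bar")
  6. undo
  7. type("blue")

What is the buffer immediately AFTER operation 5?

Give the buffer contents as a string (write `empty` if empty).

Answer: bar

Derivation:
After op 1 (type): buf='ok' undo_depth=1 redo_depth=0
After op 2 (undo): buf='(empty)' undo_depth=0 redo_depth=1
After op 3 (type): buf='ok' undo_depth=1 redo_depth=0
After op 4 (undo): buf='(empty)' undo_depth=0 redo_depth=1
After op 5 (type): buf='bar' undo_depth=1 redo_depth=0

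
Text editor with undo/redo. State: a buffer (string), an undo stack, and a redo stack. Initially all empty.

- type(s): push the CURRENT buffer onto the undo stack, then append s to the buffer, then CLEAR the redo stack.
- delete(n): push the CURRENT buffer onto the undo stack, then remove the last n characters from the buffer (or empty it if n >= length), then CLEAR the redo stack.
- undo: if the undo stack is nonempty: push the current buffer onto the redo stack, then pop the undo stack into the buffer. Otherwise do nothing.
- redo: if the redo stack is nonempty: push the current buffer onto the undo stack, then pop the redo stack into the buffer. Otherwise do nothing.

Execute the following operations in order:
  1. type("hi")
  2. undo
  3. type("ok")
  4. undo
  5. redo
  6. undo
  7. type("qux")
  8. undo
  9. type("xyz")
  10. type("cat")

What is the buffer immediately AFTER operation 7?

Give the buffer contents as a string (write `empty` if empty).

Answer: qux

Derivation:
After op 1 (type): buf='hi' undo_depth=1 redo_depth=0
After op 2 (undo): buf='(empty)' undo_depth=0 redo_depth=1
After op 3 (type): buf='ok' undo_depth=1 redo_depth=0
After op 4 (undo): buf='(empty)' undo_depth=0 redo_depth=1
After op 5 (redo): buf='ok' undo_depth=1 redo_depth=0
After op 6 (undo): buf='(empty)' undo_depth=0 redo_depth=1
After op 7 (type): buf='qux' undo_depth=1 redo_depth=0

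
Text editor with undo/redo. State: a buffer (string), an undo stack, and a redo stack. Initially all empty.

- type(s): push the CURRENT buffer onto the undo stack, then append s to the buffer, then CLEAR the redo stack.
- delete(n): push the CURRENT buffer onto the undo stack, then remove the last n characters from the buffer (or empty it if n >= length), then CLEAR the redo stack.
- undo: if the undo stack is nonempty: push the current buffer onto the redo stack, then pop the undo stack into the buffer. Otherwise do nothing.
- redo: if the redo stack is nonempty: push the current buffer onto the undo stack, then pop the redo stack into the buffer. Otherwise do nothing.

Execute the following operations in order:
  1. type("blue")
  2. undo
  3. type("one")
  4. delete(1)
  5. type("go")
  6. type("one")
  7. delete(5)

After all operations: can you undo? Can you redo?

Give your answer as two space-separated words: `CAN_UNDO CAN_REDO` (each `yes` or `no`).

After op 1 (type): buf='blue' undo_depth=1 redo_depth=0
After op 2 (undo): buf='(empty)' undo_depth=0 redo_depth=1
After op 3 (type): buf='one' undo_depth=1 redo_depth=0
After op 4 (delete): buf='on' undo_depth=2 redo_depth=0
After op 5 (type): buf='ongo' undo_depth=3 redo_depth=0
After op 6 (type): buf='ongoone' undo_depth=4 redo_depth=0
After op 7 (delete): buf='on' undo_depth=5 redo_depth=0

Answer: yes no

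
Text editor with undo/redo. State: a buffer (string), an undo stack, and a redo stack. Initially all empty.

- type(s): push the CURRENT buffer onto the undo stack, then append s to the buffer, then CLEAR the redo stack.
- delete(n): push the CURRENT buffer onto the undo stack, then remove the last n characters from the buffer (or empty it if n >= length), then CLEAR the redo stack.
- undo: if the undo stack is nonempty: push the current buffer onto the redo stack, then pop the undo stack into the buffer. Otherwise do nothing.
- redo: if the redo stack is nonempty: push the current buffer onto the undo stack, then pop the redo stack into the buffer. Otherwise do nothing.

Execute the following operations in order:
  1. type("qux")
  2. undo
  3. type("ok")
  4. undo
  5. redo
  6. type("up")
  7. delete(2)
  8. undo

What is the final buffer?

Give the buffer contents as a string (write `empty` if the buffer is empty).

Answer: okup

Derivation:
After op 1 (type): buf='qux' undo_depth=1 redo_depth=0
After op 2 (undo): buf='(empty)' undo_depth=0 redo_depth=1
After op 3 (type): buf='ok' undo_depth=1 redo_depth=0
After op 4 (undo): buf='(empty)' undo_depth=0 redo_depth=1
After op 5 (redo): buf='ok' undo_depth=1 redo_depth=0
After op 6 (type): buf='okup' undo_depth=2 redo_depth=0
After op 7 (delete): buf='ok' undo_depth=3 redo_depth=0
After op 8 (undo): buf='okup' undo_depth=2 redo_depth=1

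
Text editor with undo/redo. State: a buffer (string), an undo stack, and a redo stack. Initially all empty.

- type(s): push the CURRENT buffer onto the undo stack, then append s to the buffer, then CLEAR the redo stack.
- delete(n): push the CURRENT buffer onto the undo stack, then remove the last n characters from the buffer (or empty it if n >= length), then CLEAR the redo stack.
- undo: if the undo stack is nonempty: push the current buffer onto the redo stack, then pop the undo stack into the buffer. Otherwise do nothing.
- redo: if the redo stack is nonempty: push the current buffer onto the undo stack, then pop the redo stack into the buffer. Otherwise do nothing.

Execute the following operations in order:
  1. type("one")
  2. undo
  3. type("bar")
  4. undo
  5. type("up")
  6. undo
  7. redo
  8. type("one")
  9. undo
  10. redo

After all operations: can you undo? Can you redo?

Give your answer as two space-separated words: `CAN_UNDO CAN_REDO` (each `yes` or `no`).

Answer: yes no

Derivation:
After op 1 (type): buf='one' undo_depth=1 redo_depth=0
After op 2 (undo): buf='(empty)' undo_depth=0 redo_depth=1
After op 3 (type): buf='bar' undo_depth=1 redo_depth=0
After op 4 (undo): buf='(empty)' undo_depth=0 redo_depth=1
After op 5 (type): buf='up' undo_depth=1 redo_depth=0
After op 6 (undo): buf='(empty)' undo_depth=0 redo_depth=1
After op 7 (redo): buf='up' undo_depth=1 redo_depth=0
After op 8 (type): buf='upone' undo_depth=2 redo_depth=0
After op 9 (undo): buf='up' undo_depth=1 redo_depth=1
After op 10 (redo): buf='upone' undo_depth=2 redo_depth=0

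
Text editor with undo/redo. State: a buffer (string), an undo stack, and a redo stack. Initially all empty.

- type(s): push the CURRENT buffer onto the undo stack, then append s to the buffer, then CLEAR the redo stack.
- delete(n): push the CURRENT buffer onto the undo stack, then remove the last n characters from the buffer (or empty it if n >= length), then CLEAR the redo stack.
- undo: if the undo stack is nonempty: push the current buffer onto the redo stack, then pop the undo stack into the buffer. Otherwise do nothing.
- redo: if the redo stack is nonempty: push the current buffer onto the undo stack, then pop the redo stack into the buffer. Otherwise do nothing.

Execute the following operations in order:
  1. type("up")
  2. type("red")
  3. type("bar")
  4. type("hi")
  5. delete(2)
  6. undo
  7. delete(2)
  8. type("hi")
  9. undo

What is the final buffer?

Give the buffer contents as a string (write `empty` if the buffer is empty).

Answer: upredbar

Derivation:
After op 1 (type): buf='up' undo_depth=1 redo_depth=0
After op 2 (type): buf='upred' undo_depth=2 redo_depth=0
After op 3 (type): buf='upredbar' undo_depth=3 redo_depth=0
After op 4 (type): buf='upredbarhi' undo_depth=4 redo_depth=0
After op 5 (delete): buf='upredbar' undo_depth=5 redo_depth=0
After op 6 (undo): buf='upredbarhi' undo_depth=4 redo_depth=1
After op 7 (delete): buf='upredbar' undo_depth=5 redo_depth=0
After op 8 (type): buf='upredbarhi' undo_depth=6 redo_depth=0
After op 9 (undo): buf='upredbar' undo_depth=5 redo_depth=1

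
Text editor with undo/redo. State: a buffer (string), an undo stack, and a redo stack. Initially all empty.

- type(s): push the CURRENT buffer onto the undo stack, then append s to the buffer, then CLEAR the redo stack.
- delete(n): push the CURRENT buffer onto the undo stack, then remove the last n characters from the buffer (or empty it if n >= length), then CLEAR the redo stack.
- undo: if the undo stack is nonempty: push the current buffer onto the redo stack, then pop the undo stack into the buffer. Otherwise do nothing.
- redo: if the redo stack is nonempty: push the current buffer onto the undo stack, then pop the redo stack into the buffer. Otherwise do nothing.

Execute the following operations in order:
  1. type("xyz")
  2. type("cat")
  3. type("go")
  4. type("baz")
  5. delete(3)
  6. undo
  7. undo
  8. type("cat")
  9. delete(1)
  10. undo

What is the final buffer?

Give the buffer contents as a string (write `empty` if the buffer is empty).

Answer: xyzcatgocat

Derivation:
After op 1 (type): buf='xyz' undo_depth=1 redo_depth=0
After op 2 (type): buf='xyzcat' undo_depth=2 redo_depth=0
After op 3 (type): buf='xyzcatgo' undo_depth=3 redo_depth=0
After op 4 (type): buf='xyzcatgobaz' undo_depth=4 redo_depth=0
After op 5 (delete): buf='xyzcatgo' undo_depth=5 redo_depth=0
After op 6 (undo): buf='xyzcatgobaz' undo_depth=4 redo_depth=1
After op 7 (undo): buf='xyzcatgo' undo_depth=3 redo_depth=2
After op 8 (type): buf='xyzcatgocat' undo_depth=4 redo_depth=0
After op 9 (delete): buf='xyzcatgoca' undo_depth=5 redo_depth=0
After op 10 (undo): buf='xyzcatgocat' undo_depth=4 redo_depth=1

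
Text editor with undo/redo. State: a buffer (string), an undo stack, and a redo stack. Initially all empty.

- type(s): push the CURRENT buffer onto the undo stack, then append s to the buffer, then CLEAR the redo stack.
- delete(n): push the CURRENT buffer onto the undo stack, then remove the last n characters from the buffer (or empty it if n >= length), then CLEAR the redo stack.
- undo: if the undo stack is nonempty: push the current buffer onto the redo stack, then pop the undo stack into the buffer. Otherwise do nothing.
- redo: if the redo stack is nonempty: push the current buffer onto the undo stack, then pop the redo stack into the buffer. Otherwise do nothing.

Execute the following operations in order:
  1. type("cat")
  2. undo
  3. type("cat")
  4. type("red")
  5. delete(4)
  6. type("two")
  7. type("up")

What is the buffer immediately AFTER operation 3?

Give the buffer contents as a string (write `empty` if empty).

After op 1 (type): buf='cat' undo_depth=1 redo_depth=0
After op 2 (undo): buf='(empty)' undo_depth=0 redo_depth=1
After op 3 (type): buf='cat' undo_depth=1 redo_depth=0

Answer: cat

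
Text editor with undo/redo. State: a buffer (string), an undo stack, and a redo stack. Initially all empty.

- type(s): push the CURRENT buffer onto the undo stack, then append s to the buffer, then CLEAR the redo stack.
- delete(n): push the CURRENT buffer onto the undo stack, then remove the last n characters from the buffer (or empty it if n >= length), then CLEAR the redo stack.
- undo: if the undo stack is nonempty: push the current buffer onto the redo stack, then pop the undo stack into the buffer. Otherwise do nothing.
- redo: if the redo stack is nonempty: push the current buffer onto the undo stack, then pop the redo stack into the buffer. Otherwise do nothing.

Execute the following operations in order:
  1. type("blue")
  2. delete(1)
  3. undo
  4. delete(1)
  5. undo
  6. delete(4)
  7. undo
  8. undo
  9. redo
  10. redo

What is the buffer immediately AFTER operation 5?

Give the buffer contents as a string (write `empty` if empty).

Answer: blue

Derivation:
After op 1 (type): buf='blue' undo_depth=1 redo_depth=0
After op 2 (delete): buf='blu' undo_depth=2 redo_depth=0
After op 3 (undo): buf='blue' undo_depth=1 redo_depth=1
After op 4 (delete): buf='blu' undo_depth=2 redo_depth=0
After op 5 (undo): buf='blue' undo_depth=1 redo_depth=1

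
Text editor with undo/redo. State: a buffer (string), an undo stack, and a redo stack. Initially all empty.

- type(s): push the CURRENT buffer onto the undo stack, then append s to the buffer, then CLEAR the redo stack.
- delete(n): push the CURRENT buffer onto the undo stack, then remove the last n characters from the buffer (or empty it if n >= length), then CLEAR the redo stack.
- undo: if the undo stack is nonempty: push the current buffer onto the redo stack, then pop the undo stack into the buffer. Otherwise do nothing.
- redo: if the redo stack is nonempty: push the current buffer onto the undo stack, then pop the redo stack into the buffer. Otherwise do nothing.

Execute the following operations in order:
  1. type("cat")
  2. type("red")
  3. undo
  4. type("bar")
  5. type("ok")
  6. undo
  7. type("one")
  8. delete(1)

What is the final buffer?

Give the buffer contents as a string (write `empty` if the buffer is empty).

Answer: catbaron

Derivation:
After op 1 (type): buf='cat' undo_depth=1 redo_depth=0
After op 2 (type): buf='catred' undo_depth=2 redo_depth=0
After op 3 (undo): buf='cat' undo_depth=1 redo_depth=1
After op 4 (type): buf='catbar' undo_depth=2 redo_depth=0
After op 5 (type): buf='catbarok' undo_depth=3 redo_depth=0
After op 6 (undo): buf='catbar' undo_depth=2 redo_depth=1
After op 7 (type): buf='catbarone' undo_depth=3 redo_depth=0
After op 8 (delete): buf='catbaron' undo_depth=4 redo_depth=0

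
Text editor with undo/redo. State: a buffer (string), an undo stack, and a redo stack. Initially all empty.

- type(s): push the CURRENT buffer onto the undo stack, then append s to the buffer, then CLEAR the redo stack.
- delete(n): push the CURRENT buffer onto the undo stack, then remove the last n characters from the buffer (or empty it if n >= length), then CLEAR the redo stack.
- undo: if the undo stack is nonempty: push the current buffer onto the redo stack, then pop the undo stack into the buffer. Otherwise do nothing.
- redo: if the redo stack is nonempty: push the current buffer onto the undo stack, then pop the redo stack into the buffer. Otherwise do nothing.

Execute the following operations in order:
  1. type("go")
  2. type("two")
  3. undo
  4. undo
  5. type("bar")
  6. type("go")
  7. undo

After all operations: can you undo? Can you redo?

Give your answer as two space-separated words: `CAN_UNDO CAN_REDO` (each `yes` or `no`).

After op 1 (type): buf='go' undo_depth=1 redo_depth=0
After op 2 (type): buf='gotwo' undo_depth=2 redo_depth=0
After op 3 (undo): buf='go' undo_depth=1 redo_depth=1
After op 4 (undo): buf='(empty)' undo_depth=0 redo_depth=2
After op 5 (type): buf='bar' undo_depth=1 redo_depth=0
After op 6 (type): buf='bargo' undo_depth=2 redo_depth=0
After op 7 (undo): buf='bar' undo_depth=1 redo_depth=1

Answer: yes yes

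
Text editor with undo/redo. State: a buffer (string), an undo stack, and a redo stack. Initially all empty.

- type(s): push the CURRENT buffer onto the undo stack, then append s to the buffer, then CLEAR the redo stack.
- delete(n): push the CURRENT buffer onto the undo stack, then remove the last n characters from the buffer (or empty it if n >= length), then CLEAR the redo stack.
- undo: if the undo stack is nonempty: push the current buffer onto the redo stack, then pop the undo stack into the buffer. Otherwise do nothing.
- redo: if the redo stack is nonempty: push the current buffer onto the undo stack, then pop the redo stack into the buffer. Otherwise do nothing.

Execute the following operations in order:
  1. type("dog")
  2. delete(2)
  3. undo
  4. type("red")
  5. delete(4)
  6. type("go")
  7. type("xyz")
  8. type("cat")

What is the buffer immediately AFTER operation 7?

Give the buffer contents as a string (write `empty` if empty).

Answer: dogoxyz

Derivation:
After op 1 (type): buf='dog' undo_depth=1 redo_depth=0
After op 2 (delete): buf='d' undo_depth=2 redo_depth=0
After op 3 (undo): buf='dog' undo_depth=1 redo_depth=1
After op 4 (type): buf='dogred' undo_depth=2 redo_depth=0
After op 5 (delete): buf='do' undo_depth=3 redo_depth=0
After op 6 (type): buf='dogo' undo_depth=4 redo_depth=0
After op 7 (type): buf='dogoxyz' undo_depth=5 redo_depth=0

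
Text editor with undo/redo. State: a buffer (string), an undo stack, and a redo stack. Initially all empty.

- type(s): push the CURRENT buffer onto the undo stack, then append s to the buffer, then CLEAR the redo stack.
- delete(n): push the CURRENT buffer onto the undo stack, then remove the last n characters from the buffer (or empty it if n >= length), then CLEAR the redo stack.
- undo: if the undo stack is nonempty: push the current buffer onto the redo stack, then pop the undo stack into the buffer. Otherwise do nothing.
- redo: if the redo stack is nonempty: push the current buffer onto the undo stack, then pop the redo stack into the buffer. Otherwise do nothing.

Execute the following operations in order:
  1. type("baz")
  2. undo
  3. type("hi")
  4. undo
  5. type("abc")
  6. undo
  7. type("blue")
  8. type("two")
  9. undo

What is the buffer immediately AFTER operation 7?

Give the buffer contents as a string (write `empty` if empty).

Answer: blue

Derivation:
After op 1 (type): buf='baz' undo_depth=1 redo_depth=0
After op 2 (undo): buf='(empty)' undo_depth=0 redo_depth=1
After op 3 (type): buf='hi' undo_depth=1 redo_depth=0
After op 4 (undo): buf='(empty)' undo_depth=0 redo_depth=1
After op 5 (type): buf='abc' undo_depth=1 redo_depth=0
After op 6 (undo): buf='(empty)' undo_depth=0 redo_depth=1
After op 7 (type): buf='blue' undo_depth=1 redo_depth=0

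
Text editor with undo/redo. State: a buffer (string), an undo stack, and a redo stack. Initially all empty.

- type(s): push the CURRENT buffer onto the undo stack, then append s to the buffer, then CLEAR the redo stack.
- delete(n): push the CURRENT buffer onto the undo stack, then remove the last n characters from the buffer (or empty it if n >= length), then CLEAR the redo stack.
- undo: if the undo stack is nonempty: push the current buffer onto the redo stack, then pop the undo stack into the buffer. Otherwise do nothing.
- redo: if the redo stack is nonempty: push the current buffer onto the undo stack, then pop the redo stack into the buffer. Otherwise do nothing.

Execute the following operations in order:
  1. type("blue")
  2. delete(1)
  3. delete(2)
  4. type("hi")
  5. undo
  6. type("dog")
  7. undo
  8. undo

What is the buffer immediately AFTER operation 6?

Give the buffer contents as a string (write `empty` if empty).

After op 1 (type): buf='blue' undo_depth=1 redo_depth=0
After op 2 (delete): buf='blu' undo_depth=2 redo_depth=0
After op 3 (delete): buf='b' undo_depth=3 redo_depth=0
After op 4 (type): buf='bhi' undo_depth=4 redo_depth=0
After op 5 (undo): buf='b' undo_depth=3 redo_depth=1
After op 6 (type): buf='bdog' undo_depth=4 redo_depth=0

Answer: bdog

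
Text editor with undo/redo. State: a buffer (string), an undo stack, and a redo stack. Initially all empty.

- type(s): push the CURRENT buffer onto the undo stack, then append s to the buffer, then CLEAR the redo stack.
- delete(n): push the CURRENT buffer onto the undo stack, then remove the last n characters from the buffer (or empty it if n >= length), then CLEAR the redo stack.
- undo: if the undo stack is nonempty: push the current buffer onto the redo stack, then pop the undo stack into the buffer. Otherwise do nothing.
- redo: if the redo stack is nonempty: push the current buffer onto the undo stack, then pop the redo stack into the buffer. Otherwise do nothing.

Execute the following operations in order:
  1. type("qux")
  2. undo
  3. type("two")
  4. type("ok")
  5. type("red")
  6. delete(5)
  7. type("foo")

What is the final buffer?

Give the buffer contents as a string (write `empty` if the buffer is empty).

After op 1 (type): buf='qux' undo_depth=1 redo_depth=0
After op 2 (undo): buf='(empty)' undo_depth=0 redo_depth=1
After op 3 (type): buf='two' undo_depth=1 redo_depth=0
After op 4 (type): buf='twook' undo_depth=2 redo_depth=0
After op 5 (type): buf='twookred' undo_depth=3 redo_depth=0
After op 6 (delete): buf='two' undo_depth=4 redo_depth=0
After op 7 (type): buf='twofoo' undo_depth=5 redo_depth=0

Answer: twofoo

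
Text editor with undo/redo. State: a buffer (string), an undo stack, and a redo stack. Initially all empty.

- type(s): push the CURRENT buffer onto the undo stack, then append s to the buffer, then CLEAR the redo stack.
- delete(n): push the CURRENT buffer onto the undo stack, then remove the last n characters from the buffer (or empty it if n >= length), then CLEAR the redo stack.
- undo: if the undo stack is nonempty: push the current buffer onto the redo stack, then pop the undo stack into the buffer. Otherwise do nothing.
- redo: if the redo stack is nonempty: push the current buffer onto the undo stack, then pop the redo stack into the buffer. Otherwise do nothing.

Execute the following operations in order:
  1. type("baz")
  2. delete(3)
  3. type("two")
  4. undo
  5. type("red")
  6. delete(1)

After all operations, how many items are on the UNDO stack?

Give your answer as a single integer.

After op 1 (type): buf='baz' undo_depth=1 redo_depth=0
After op 2 (delete): buf='(empty)' undo_depth=2 redo_depth=0
After op 3 (type): buf='two' undo_depth=3 redo_depth=0
After op 4 (undo): buf='(empty)' undo_depth=2 redo_depth=1
After op 5 (type): buf='red' undo_depth=3 redo_depth=0
After op 6 (delete): buf='re' undo_depth=4 redo_depth=0

Answer: 4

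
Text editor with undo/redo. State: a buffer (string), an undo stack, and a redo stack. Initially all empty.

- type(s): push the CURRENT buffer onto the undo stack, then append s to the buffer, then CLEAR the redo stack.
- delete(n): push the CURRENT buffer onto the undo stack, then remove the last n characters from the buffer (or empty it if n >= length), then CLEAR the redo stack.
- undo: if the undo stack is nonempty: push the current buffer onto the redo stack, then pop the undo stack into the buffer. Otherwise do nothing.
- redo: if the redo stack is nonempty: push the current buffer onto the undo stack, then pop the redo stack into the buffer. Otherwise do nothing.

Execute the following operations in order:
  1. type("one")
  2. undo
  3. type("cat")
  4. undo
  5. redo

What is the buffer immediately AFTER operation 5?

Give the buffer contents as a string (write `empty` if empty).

Answer: cat

Derivation:
After op 1 (type): buf='one' undo_depth=1 redo_depth=0
After op 2 (undo): buf='(empty)' undo_depth=0 redo_depth=1
After op 3 (type): buf='cat' undo_depth=1 redo_depth=0
After op 4 (undo): buf='(empty)' undo_depth=0 redo_depth=1
After op 5 (redo): buf='cat' undo_depth=1 redo_depth=0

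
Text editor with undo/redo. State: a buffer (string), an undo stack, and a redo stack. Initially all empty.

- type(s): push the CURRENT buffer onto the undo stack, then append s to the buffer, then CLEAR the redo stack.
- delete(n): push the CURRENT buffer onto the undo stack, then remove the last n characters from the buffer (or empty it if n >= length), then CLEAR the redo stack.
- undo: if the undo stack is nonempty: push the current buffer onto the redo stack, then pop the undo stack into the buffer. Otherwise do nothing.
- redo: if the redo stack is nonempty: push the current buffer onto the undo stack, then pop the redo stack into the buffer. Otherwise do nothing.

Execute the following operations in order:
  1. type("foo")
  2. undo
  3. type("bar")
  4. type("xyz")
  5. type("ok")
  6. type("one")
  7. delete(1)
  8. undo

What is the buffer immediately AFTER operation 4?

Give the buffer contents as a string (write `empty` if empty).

Answer: barxyz

Derivation:
After op 1 (type): buf='foo' undo_depth=1 redo_depth=0
After op 2 (undo): buf='(empty)' undo_depth=0 redo_depth=1
After op 3 (type): buf='bar' undo_depth=1 redo_depth=0
After op 4 (type): buf='barxyz' undo_depth=2 redo_depth=0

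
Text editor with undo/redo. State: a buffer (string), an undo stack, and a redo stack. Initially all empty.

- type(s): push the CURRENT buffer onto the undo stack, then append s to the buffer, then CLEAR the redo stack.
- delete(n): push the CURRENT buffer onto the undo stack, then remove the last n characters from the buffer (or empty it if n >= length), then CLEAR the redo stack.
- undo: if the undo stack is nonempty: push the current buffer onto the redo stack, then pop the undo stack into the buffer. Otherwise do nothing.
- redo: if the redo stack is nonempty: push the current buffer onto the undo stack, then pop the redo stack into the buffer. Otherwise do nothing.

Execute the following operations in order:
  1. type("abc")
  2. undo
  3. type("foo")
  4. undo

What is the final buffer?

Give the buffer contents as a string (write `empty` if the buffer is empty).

Answer: empty

Derivation:
After op 1 (type): buf='abc' undo_depth=1 redo_depth=0
After op 2 (undo): buf='(empty)' undo_depth=0 redo_depth=1
After op 3 (type): buf='foo' undo_depth=1 redo_depth=0
After op 4 (undo): buf='(empty)' undo_depth=0 redo_depth=1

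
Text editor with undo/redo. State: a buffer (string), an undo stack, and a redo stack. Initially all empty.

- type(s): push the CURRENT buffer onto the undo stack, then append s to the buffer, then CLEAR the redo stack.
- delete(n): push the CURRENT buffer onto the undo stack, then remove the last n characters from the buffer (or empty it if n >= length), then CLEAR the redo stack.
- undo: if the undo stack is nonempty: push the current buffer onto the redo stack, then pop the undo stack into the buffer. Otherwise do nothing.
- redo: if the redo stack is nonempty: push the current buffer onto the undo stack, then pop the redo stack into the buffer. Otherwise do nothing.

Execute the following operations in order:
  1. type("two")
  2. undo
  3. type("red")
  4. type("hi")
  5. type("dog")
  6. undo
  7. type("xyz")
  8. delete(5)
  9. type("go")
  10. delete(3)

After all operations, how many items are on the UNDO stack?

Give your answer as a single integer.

After op 1 (type): buf='two' undo_depth=1 redo_depth=0
After op 2 (undo): buf='(empty)' undo_depth=0 redo_depth=1
After op 3 (type): buf='red' undo_depth=1 redo_depth=0
After op 4 (type): buf='redhi' undo_depth=2 redo_depth=0
After op 5 (type): buf='redhidog' undo_depth=3 redo_depth=0
After op 6 (undo): buf='redhi' undo_depth=2 redo_depth=1
After op 7 (type): buf='redhixyz' undo_depth=3 redo_depth=0
After op 8 (delete): buf='red' undo_depth=4 redo_depth=0
After op 9 (type): buf='redgo' undo_depth=5 redo_depth=0
After op 10 (delete): buf='re' undo_depth=6 redo_depth=0

Answer: 6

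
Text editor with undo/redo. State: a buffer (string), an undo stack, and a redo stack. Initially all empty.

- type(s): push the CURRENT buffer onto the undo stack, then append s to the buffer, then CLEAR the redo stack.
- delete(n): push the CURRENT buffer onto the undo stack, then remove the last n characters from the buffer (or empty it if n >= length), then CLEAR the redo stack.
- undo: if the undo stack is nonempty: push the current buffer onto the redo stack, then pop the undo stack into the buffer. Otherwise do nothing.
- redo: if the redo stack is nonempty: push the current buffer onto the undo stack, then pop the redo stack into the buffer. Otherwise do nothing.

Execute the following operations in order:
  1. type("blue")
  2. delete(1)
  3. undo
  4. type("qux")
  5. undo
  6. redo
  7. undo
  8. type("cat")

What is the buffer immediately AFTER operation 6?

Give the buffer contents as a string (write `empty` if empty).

Answer: bluequx

Derivation:
After op 1 (type): buf='blue' undo_depth=1 redo_depth=0
After op 2 (delete): buf='blu' undo_depth=2 redo_depth=0
After op 3 (undo): buf='blue' undo_depth=1 redo_depth=1
After op 4 (type): buf='bluequx' undo_depth=2 redo_depth=0
After op 5 (undo): buf='blue' undo_depth=1 redo_depth=1
After op 6 (redo): buf='bluequx' undo_depth=2 redo_depth=0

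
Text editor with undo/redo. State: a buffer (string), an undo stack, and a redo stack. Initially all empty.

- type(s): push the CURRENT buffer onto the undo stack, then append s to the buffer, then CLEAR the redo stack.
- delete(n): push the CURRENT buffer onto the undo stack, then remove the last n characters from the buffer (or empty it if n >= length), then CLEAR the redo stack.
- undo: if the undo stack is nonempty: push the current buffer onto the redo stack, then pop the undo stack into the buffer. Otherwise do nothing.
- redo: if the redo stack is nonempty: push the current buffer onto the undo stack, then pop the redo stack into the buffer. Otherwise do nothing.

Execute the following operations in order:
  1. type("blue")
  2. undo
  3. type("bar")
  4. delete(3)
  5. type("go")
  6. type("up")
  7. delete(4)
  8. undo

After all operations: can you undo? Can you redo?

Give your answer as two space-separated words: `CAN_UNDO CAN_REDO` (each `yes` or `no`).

Answer: yes yes

Derivation:
After op 1 (type): buf='blue' undo_depth=1 redo_depth=0
After op 2 (undo): buf='(empty)' undo_depth=0 redo_depth=1
After op 3 (type): buf='bar' undo_depth=1 redo_depth=0
After op 4 (delete): buf='(empty)' undo_depth=2 redo_depth=0
After op 5 (type): buf='go' undo_depth=3 redo_depth=0
After op 6 (type): buf='goup' undo_depth=4 redo_depth=0
After op 7 (delete): buf='(empty)' undo_depth=5 redo_depth=0
After op 8 (undo): buf='goup' undo_depth=4 redo_depth=1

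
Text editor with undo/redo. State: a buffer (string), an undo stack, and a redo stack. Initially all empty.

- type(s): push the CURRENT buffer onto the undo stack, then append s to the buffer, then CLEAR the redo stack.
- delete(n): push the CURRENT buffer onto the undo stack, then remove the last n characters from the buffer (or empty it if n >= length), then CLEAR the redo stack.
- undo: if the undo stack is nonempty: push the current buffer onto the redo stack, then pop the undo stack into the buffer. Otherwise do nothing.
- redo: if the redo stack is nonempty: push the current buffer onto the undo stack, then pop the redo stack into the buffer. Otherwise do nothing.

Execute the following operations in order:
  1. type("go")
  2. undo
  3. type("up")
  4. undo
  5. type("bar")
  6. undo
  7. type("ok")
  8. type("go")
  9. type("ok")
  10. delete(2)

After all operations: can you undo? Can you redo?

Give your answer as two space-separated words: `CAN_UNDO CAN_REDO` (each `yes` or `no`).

Answer: yes no

Derivation:
After op 1 (type): buf='go' undo_depth=1 redo_depth=0
After op 2 (undo): buf='(empty)' undo_depth=0 redo_depth=1
After op 3 (type): buf='up' undo_depth=1 redo_depth=0
After op 4 (undo): buf='(empty)' undo_depth=0 redo_depth=1
After op 5 (type): buf='bar' undo_depth=1 redo_depth=0
After op 6 (undo): buf='(empty)' undo_depth=0 redo_depth=1
After op 7 (type): buf='ok' undo_depth=1 redo_depth=0
After op 8 (type): buf='okgo' undo_depth=2 redo_depth=0
After op 9 (type): buf='okgook' undo_depth=3 redo_depth=0
After op 10 (delete): buf='okgo' undo_depth=4 redo_depth=0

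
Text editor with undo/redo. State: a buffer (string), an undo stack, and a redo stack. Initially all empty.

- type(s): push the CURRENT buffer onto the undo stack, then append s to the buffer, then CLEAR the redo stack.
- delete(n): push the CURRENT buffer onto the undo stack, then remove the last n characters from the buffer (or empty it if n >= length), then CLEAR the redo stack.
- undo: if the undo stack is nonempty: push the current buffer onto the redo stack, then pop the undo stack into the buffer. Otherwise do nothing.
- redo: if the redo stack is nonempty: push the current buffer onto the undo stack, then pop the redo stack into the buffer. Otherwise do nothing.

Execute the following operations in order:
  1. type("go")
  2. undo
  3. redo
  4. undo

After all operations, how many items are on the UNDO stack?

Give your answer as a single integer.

Answer: 0

Derivation:
After op 1 (type): buf='go' undo_depth=1 redo_depth=0
After op 2 (undo): buf='(empty)' undo_depth=0 redo_depth=1
After op 3 (redo): buf='go' undo_depth=1 redo_depth=0
After op 4 (undo): buf='(empty)' undo_depth=0 redo_depth=1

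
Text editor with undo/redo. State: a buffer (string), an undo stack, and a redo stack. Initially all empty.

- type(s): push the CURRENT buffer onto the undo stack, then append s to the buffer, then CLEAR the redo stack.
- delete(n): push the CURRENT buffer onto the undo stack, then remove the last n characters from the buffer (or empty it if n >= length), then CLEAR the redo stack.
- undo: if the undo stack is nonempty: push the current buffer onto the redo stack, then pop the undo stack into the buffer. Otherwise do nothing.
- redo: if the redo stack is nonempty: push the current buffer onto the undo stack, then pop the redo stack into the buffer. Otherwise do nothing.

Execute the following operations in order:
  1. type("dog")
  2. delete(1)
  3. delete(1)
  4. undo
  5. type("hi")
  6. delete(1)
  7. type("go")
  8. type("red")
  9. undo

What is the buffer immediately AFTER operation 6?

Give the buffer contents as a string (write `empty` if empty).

Answer: doh

Derivation:
After op 1 (type): buf='dog' undo_depth=1 redo_depth=0
After op 2 (delete): buf='do' undo_depth=2 redo_depth=0
After op 3 (delete): buf='d' undo_depth=3 redo_depth=0
After op 4 (undo): buf='do' undo_depth=2 redo_depth=1
After op 5 (type): buf='dohi' undo_depth=3 redo_depth=0
After op 6 (delete): buf='doh' undo_depth=4 redo_depth=0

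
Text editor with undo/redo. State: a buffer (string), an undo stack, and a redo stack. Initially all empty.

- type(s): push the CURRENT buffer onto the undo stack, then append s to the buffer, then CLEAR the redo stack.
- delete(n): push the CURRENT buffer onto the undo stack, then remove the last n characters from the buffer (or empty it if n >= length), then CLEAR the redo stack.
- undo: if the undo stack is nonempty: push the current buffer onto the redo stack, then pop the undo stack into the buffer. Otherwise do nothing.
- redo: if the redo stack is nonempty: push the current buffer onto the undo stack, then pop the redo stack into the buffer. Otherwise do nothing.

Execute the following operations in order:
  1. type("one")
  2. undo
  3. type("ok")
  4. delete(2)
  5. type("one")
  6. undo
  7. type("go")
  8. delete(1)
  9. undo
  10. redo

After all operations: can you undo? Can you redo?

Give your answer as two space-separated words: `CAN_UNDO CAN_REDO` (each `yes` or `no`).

After op 1 (type): buf='one' undo_depth=1 redo_depth=0
After op 2 (undo): buf='(empty)' undo_depth=0 redo_depth=1
After op 3 (type): buf='ok' undo_depth=1 redo_depth=0
After op 4 (delete): buf='(empty)' undo_depth=2 redo_depth=0
After op 5 (type): buf='one' undo_depth=3 redo_depth=0
After op 6 (undo): buf='(empty)' undo_depth=2 redo_depth=1
After op 7 (type): buf='go' undo_depth=3 redo_depth=0
After op 8 (delete): buf='g' undo_depth=4 redo_depth=0
After op 9 (undo): buf='go' undo_depth=3 redo_depth=1
After op 10 (redo): buf='g' undo_depth=4 redo_depth=0

Answer: yes no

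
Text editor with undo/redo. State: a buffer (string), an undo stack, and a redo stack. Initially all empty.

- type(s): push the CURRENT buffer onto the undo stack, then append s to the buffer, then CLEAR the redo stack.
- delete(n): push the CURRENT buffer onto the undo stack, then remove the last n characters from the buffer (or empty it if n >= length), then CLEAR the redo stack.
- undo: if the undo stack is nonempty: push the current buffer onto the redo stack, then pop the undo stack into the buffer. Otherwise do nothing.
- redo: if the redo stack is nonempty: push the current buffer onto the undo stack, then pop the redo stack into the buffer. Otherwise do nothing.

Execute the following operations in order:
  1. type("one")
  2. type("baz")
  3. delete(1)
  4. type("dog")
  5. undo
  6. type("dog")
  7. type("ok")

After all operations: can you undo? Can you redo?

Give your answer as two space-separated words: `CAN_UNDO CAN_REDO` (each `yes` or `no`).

After op 1 (type): buf='one' undo_depth=1 redo_depth=0
After op 2 (type): buf='onebaz' undo_depth=2 redo_depth=0
After op 3 (delete): buf='oneba' undo_depth=3 redo_depth=0
After op 4 (type): buf='onebadog' undo_depth=4 redo_depth=0
After op 5 (undo): buf='oneba' undo_depth=3 redo_depth=1
After op 6 (type): buf='onebadog' undo_depth=4 redo_depth=0
After op 7 (type): buf='onebadogok' undo_depth=5 redo_depth=0

Answer: yes no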